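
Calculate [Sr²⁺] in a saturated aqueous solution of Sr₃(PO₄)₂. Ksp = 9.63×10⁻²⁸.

4.65×10⁻⁶ M

Sr₃(PO₄)₂(s) ⇌ 3 Sr²⁺(aq) + 2 PO₄³⁻(aq)
Let s be the molar solubility. Then [Sr²⁺] = 3s and [PO₄³⁻] = 2s.
Ksp = [Sr²⁺]^3[PO₄³⁻]^2 = (3s)^3 · (2s)^2 = 108s^5 = 9.63×10⁻²⁸
s = 1.55×10⁻⁶ mol L⁻¹
[Sr²⁺] = 3s = 4.65×10⁻⁶ mol L⁻¹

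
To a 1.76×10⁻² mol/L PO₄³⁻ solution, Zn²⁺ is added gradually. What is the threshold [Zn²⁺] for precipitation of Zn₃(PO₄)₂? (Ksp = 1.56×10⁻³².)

3.69×10⁻¹⁰ M

Precipitation begins when Q = Ksp.
Zn₃(PO₄)₂(s) ⇌ 3 Zn²⁺(aq) + 2 PO₄³⁻(aq)
Ksp = [Zn²⁺]^3[PO₄³⁻]^2 = [Zn²⁺]^3(1.76×10⁻²)^2
[Zn²⁺]^3 = 1.56×10⁻³² / (1.76×10⁻²)^2 = 5.04×10⁻²⁹
[Zn²⁺] = 3.69×10⁻¹⁰ mol/L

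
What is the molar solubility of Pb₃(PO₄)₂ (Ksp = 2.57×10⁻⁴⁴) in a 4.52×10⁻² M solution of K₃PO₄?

Pb₃(PO₄)₂(s) ⇌ 3 Pb²⁺(aq) + 2 PO₄³⁻(aq)
The solution already contains PO₄³⁻ at 4.52×10⁻² M. Let s be the molar solubility of Pb₃(PO₄)₂.
[PO₄³⁻] ≈ 4.52×10⁻² M (common ion dominates); [Pb²⁺] = 3s.
Ksp = [Pb²⁺]^3[PO₄³⁻]^2 = (3s)^3(4.52×10⁻²)^2
(3s)^3 = 2.57×10⁻⁴⁴ / (4.52×10⁻²)^2 = 1.26×10⁻⁴¹
s = 7.75×10⁻¹⁵ M

7.75×10⁻¹⁵ M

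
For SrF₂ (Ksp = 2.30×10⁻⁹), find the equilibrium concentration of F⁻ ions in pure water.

1.66×10⁻³ M

SrF₂(s) ⇌ Sr²⁺(aq) + 2 F⁻(aq)
Let s be the molar solubility. Then [Sr²⁺] = s and [F⁻] = 2s.
Ksp = [Sr²⁺][F⁻]^2 = s · (2s)^2 = 4s^3 = 2.30×10⁻⁹
s = 8.32×10⁻⁴ mol L⁻¹
[F⁻] = 2s = 1.66×10⁻³ mol L⁻¹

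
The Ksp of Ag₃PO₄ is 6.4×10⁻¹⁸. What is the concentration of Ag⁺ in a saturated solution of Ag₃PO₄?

6.6×10⁻⁵ M

Ag₃PO₄(s) ⇌ 3 Ag⁺(aq) + PO₄³⁻(aq)
With molar solubility s: [Ag⁺] = 3s, [PO₄³⁻] = s.
Ksp = [Ag⁺]^3[PO₄³⁻] = (3s)^3 · s = 27s^4 = 6.4×10⁻¹⁸
s = 2.2×10⁻⁵ mol/L
[Ag⁺] = 3s = 6.6×10⁻⁵ mol/L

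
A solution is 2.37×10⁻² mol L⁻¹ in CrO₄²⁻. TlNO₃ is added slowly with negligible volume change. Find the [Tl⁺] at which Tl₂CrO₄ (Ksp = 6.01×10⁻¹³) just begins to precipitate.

The threshold for precipitation is Q = Ksp.
Tl₂CrO₄(s) ⇌ 2 Tl⁺(aq) + CrO₄²⁻(aq)
Ksp = [Tl⁺]^2[CrO₄²⁻] = [Tl⁺]^2(2.37×10⁻²)
[Tl⁺]^2 = 6.01×10⁻¹³ / (2.37×10⁻²) = 2.54×10⁻¹¹
[Tl⁺] = 5.04×10⁻⁶ mol L⁻¹

5.04×10⁻⁶ M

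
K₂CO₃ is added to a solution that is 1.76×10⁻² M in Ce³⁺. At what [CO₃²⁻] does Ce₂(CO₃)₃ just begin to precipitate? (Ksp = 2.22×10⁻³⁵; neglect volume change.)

Each salt precipitates once Q = Ksp for that salt.
Ce₂(CO₃)₃(s) ⇌ 2 Ce³⁺(aq) + 3 CO₃²⁻(aq)
Ksp = [Ce³⁺]^2[CO₃²⁻]^3 = [CO₃²⁻]^3(1.76×10⁻²)^2
[CO₃²⁻]^3 = 2.22×10⁻³⁵ / (1.76×10⁻²)^2 = 7.17×10⁻³²
[CO₃²⁻] = 4.15×10⁻¹¹ M

4.15×10⁻¹¹ M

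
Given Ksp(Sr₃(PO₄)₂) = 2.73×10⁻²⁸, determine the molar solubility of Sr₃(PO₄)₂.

Sr₃(PO₄)₂(s) ⇌ 3 Sr²⁺(aq) + 2 PO₄³⁻(aq)
Call the molar solubility s, so that [Sr²⁺] = 3s and [PO₄³⁻] = 2s.
Ksp = [Sr²⁺]^3[PO₄³⁻]^2 = (3s)^3 · (2s)^2 = 108s^5
108s^5 = 2.73×10⁻²⁸  ⇒  s^5 = 2.53×10⁻³⁰
s = 1.20×10⁻⁶ mol/L

1.20×10⁻⁶ M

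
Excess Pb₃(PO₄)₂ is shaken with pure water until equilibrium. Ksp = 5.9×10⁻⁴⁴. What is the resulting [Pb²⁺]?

2.7×10⁻⁹ M

Pb₃(PO₄)₂(s) ⇌ 3 Pb²⁺(aq) + 2 PO₄³⁻(aq)
With molar solubility s: [Pb²⁺] = 3s, [PO₄³⁻] = 2s.
Ksp = [Pb²⁺]^3[PO₄³⁻]^2 = (3s)^3 · (2s)^2 = 108s^5 = 5.9×10⁻⁴⁴
s = 8.9×10⁻¹⁰ M
[Pb²⁺] = 3s = 2.7×10⁻⁹ M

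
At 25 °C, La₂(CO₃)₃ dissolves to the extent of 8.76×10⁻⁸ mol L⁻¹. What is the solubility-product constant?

La₂(CO₃)₃(s) ⇌ 2 La³⁺(aq) + 3 CO₃²⁻(aq)
Call the molar solubility s, so that [La³⁺] = 2s and [CO₃²⁻] = 3s.
Ksp = [La³⁺]^2[CO₃²⁻]^3 = (2s)^2 · (3s)^3 = 108s^5
Ksp = 108 × (8.76×10⁻⁸)^5 = 5.57×10⁻³⁴

Ksp = 5.57×10⁻³⁴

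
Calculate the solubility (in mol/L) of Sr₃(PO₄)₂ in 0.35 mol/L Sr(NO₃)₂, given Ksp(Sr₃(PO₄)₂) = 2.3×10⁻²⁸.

3.7×10⁻¹⁴ M

Sr₃(PO₄)₂(s) ⇌ 3 Sr²⁺(aq) + 2 PO₄³⁻(aq)
The solution already contains Sr²⁺ at 0.35 mol/L. Let s be the molar solubility of Sr₃(PO₄)₂.
[Sr²⁺] ≈ 0.35 mol/L (common ion dominates); [PO₄³⁻] = 2s.
Ksp = [Sr²⁺]^3[PO₄³⁻]^2 = (0.35)^3(2s)^2
(2s)^2 = 2.3×10⁻²⁸ / (0.35)^3 = 5.4×10⁻²⁷
s = 3.7×10⁻¹⁴ mol/L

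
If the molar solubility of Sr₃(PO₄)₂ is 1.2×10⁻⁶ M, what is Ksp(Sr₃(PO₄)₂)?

Ksp = 2.7×10⁻²⁸

Sr₃(PO₄)₂(s) ⇌ 3 Sr²⁺(aq) + 2 PO₄³⁻(aq)
For each mole of Sr₃(PO₄)₂ that dissolves per liter, [Sr²⁺] = 3s and [PO₄³⁻] = 2s; let s denote this solubility.
Ksp = [Sr²⁺]^3[PO₄³⁻]^2 = (3s)^3 · (2s)^2 = 108s^5
Ksp = 108 × (1.2×10⁻⁶)^5 = 2.7×10⁻²⁸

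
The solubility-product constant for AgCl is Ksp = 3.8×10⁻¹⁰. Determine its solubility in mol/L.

1.9×10⁻⁵ M

AgCl(s) ⇌ Ag⁺(aq) + Cl⁻(aq)
Let s be the molar solubility. Then [Ag⁺] = s and [Cl⁻] = s.
Ksp = [Ag⁺][Cl⁻] = s · s = s^2
s^2 = 3.8×10⁻¹⁰
s = (3.8×10⁻¹⁰)^(1/2) = 1.9×10⁻⁵ mol/L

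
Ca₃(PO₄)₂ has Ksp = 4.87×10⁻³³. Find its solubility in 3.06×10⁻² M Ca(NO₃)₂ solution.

Ca₃(PO₄)₂(s) ⇌ 3 Ca²⁺(aq) + 2 PO₄³⁻(aq)
The solution already contains Ca²⁺ at 3.06×10⁻² M. Let s be the molar solubility of Ca₃(PO₄)₂.
[Ca²⁺] ≈ 3.06×10⁻² M (common ion dominates); [PO₄³⁻] = 2s.
Ksp = [Ca²⁺]^3[PO₄³⁻]^2 = (3.06×10⁻²)^3(2s)^2
(2s)^2 = 4.87×10⁻³³ / (3.06×10⁻²)^3 = 1.70×10⁻²⁸
s = 6.52×10⁻¹⁵ M

6.52×10⁻¹⁵ M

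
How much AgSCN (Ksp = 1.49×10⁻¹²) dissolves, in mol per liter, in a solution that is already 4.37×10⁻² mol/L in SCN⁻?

AgSCN(s) ⇌ Ag⁺(aq) + SCN⁻(aq)
With SCN⁻ already at 4.37×10⁻² mol/L and s small, take [SCN⁻] ≈ 4.37×10⁻² mol/L and [Ag⁺] = s.
Ksp = [Ag⁺][SCN⁻] = s(4.37×10⁻²)
s = 1.49×10⁻¹² / (4.37×10⁻²) = 3.41×10⁻¹¹
s = 3.41×10⁻¹¹ mol/L

3.41×10⁻¹¹ M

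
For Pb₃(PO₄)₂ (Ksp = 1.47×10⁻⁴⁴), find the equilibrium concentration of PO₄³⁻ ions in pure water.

1.34×10⁻⁹ M

Pb₃(PO₄)₂(s) ⇌ 3 Pb²⁺(aq) + 2 PO₄³⁻(aq)
If s mol/L of Pb₃(PO₄)₂ dissolves, [Pb²⁺] = 3s and [PO₄³⁻] = 2s.
Ksp = [Pb²⁺]^3[PO₄³⁻]^2 = (3s)^3 · (2s)^2 = 108s^5 = 1.47×10⁻⁴⁴
s = 6.71×10⁻¹⁰ mol L⁻¹
[PO₄³⁻] = 2s = 1.34×10⁻⁹ mol L⁻¹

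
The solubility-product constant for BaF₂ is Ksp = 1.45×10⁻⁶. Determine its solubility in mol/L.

7.13×10⁻³ M

BaF₂(s) ⇌ Ba²⁺(aq) + 2 F⁻(aq)
Let s be the molar solubility. Then [Ba²⁺] = s and [F⁻] = 2s.
Ksp = [Ba²⁺][F⁻]^2 = s · (2s)^2 = 4s^3
4s^3 = 1.45×10⁻⁶  ⇒  s^3 = 3.63×10⁻⁷
s = 7.13×10⁻³ M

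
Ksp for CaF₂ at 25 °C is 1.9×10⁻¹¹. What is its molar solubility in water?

1.7×10⁻⁴ M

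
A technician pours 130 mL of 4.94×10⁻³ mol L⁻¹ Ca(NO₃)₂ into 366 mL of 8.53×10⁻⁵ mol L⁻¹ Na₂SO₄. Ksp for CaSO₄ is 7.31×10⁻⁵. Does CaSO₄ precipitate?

After mixing, V = 130 mL + 366 mL = 496 mL.
[Ca²⁺] = (4.94×10⁻³)(130)/496 = 1.29×10⁻³ mol L⁻¹
[SO₄²⁻] = (8.53×10⁻⁵)(366)/496 = 6.29×10⁻⁵ mol L⁻¹
Q = [Ca²⁺][SO₄²⁻] = 8.15×10⁻⁸
Q = 8.15×10⁻⁸ < Ksp = 7.31×10⁻⁵, so the solution is unsaturated and no precipitate forms.

No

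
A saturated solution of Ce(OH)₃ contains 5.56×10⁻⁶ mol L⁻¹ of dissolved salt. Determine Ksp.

Ce(OH)₃(s) ⇌ Ce³⁺(aq) + 3 OH⁻(aq)
Let s be the molar solubility. Then [Ce³⁺] = s and [OH⁻] = 3s.
Ksp = [Ce³⁺][OH⁻]^3 = s · (3s)^3 = 27s^4
Ksp = 27 × (5.56×10⁻⁶)^4 = 2.58×10⁻²⁰

Ksp = 2.58×10⁻²⁰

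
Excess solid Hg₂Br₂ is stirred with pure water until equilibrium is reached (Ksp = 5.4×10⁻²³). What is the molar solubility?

Hg₂Br₂(s) ⇌ Hg₂²⁺(aq) + 2 Br⁻(aq)
With molar solubility s: [Hg₂²⁺] = s, [Br⁻] = 2s.
Ksp = [Hg₂²⁺][Br⁻]^2 = s · (2s)^2 = 4s^3
4s^3 = 5.4×10⁻²³  ⇒  s^3 = 1.4×10⁻²³
Taking the 3rd root, s = 2.4×10⁻⁸ M.

2.4×10⁻⁸ M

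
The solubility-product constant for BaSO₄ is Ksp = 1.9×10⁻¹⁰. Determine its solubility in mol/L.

BaSO₄(s) ⇌ Ba²⁺(aq) + SO₄²⁻(aq)
For each mole of BaSO₄ that dissolves per liter, [Ba²⁺] = s and [SO₄²⁻] = s; let s denote this solubility.
Ksp = [Ba²⁺][SO₄²⁻] = s · s = s^2
s^2 = 1.9×10⁻¹⁰
Taking the 2nd root, s = 1.4×10⁻⁵ M.

1.4×10⁻⁵ M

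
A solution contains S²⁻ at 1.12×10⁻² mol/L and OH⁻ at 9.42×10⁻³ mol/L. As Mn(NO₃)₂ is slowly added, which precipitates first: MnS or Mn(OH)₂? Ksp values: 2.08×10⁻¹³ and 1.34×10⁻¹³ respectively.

Each salt precipitates once Q = Ksp for that salt.
For MnS: [Mn²⁺] = (Ksp/[S²⁻]) = 1.86×10⁻¹¹ mol/L
For Mn(OH)₂: [Mn²⁺] = (Ksp/[OH⁻]^2) = 1.51×10⁻⁹ mol/L
Since MnS needs less Mn²⁺ to reach saturation, it precipitates first.

MnS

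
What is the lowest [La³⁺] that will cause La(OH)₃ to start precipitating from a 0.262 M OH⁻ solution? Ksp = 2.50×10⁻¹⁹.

1.39×10⁻¹⁷ M

A salt starts to precipitate once the ion product Q reaches its Ksp.
La(OH)₃(s) ⇌ La³⁺(aq) + 3 OH⁻(aq)
Ksp = [La³⁺][OH⁻]^3 = [La³⁺](0.262)^3
[La³⁺] = 2.50×10⁻¹⁹ / (0.262)^3 = 1.39×10⁻¹⁷
[La³⁺] = 1.39×10⁻¹⁷ M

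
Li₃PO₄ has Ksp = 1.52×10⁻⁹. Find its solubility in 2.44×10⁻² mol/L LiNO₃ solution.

1.05×10⁻⁴ M

Li₃PO₄(s) ⇌ 3 Li⁺(aq) + PO₄³⁻(aq)
With Li⁺ already at 2.44×10⁻² mol/L and s small, take [Li⁺] ≈ 2.44×10⁻² mol/L and [PO₄³⁻] = s.
Ksp = [Li⁺]^3[PO₄³⁻] = (2.44×10⁻²)^3s
s = 1.52×10⁻⁹ / (2.44×10⁻²)^3 = 1.05×10⁻⁴
s = 1.05×10⁻⁴ mol/L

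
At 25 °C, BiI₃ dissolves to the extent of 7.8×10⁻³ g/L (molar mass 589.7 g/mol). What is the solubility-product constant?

Ksp = 8.3×10⁻¹⁹

Molar solubility s = (7.8×10⁻³ g/L) / (589.7 g/mol) = 1.323×10⁻⁵ mol/L
BiI₃(s) ⇌ Bi³⁺(aq) + 3 I⁻(aq)
Let s be the molar solubility. Then [Bi³⁺] = s and [I⁻] = 3s.
Ksp = [Bi³⁺][I⁻]^3 = s · (3s)^3 = 27s^4
Ksp = 27 × (1.323×10⁻⁵)^4 = 8.3×10⁻¹⁹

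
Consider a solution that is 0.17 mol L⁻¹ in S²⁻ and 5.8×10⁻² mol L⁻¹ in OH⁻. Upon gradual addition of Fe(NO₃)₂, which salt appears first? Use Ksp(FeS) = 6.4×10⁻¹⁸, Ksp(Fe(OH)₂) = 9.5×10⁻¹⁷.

FeS

Precipitation begins when Q = Ksp.
For FeS: [Fe²⁺] = (Ksp/[S²⁻]) = 3.8×10⁻¹⁷ mol L⁻¹
For Fe(OH)₂: [Fe²⁺] = (Ksp/[OH⁻]^2) = 2.8×10⁻¹⁴ mol L⁻¹
The smaller threshold [Fe²⁺] is reached first, so FeS precipitates first.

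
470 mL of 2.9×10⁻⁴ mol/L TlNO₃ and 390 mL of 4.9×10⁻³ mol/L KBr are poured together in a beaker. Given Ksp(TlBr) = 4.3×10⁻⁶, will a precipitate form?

No

The combined volume is 860 mL.
[Tl⁺] = (2.9×10⁻⁴)(470)/860 = 1.6×10⁻⁴ mol/L
[Br⁻] = (4.9×10⁻³)(390)/860 = 2.2×10⁻³ mol/L
Q = [Tl⁺][Br⁻] = 3.5×10⁻⁷
Q = 3.5×10⁻⁷ < Ksp = 4.3×10⁻⁶, so the solution is unsaturated and no precipitate forms.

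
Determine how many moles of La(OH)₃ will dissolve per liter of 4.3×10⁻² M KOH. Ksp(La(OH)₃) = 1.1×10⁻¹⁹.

La(OH)₃(s) ⇌ La³⁺(aq) + 3 OH⁻(aq)
With OH⁻ already at 4.3×10⁻² M and s small, take [OH⁻] ≈ 4.3×10⁻² M and [La³⁺] = s.
Ksp = [La³⁺][OH⁻]^3 = s(4.3×10⁻²)^3
s = 1.1×10⁻¹⁹ / (4.3×10⁻²)^3 = 1.4×10⁻¹⁵
s = 1.4×10⁻¹⁵ M

1.4×10⁻¹⁵ M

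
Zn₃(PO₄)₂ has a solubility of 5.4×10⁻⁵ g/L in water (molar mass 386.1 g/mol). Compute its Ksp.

Molar solubility s = (5.4×10⁻⁵ g/L) / (386.1 g/mol) = 1.399×10⁻⁷ mol/L
Zn₃(PO₄)₂(s) ⇌ 3 Zn²⁺(aq) + 2 PO₄³⁻(aq)
Let s be the molar solubility. Then [Zn²⁺] = 3s and [PO₄³⁻] = 2s.
Ksp = [Zn²⁺]^3[PO₄³⁻]^2 = (3s)^3 · (2s)^2 = 108s^5
Ksp = 108 × (1.399×10⁻⁷)^5 = 5.8×10⁻³³

Ksp = 5.8×10⁻³³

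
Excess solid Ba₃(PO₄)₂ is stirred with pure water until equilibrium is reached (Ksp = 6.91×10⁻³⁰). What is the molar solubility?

5.77×10⁻⁷ M

Ba₃(PO₄)₂(s) ⇌ 3 Ba²⁺(aq) + 2 PO₄³⁻(aq)
Let s be the molar solubility. Then [Ba²⁺] = 3s and [PO₄³⁻] = 2s.
Ksp = [Ba²⁺]^3[PO₄³⁻]^2 = (3s)^3 · (2s)^2 = 108s^5
108s^5 = 6.91×10⁻³⁰  ⇒  s^5 = 6.40×10⁻³²
s = 5.77×10⁻⁷ mol/L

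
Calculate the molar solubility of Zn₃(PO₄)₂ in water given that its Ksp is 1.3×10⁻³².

Zn₃(PO₄)₂(s) ⇌ 3 Zn²⁺(aq) + 2 PO₄³⁻(aq)
With molar solubility s: [Zn²⁺] = 3s, [PO₄³⁻] = 2s.
Ksp = [Zn²⁺]^3[PO₄³⁻]^2 = (3s)^3 · (2s)^2 = 108s^5
108s^5 = 1.3×10⁻³²  ⇒  s^5 = 1.2×10⁻³⁴
Taking the 5th root, s = 1.6×10⁻⁷ M.

1.6×10⁻⁷ M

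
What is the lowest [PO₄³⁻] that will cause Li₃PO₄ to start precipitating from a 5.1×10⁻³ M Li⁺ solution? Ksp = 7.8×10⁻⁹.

A salt starts to precipitate once the ion product Q reaches its Ksp.
Li₃PO₄(s) ⇌ 3 Li⁺(aq) + PO₄³⁻(aq)
Ksp = [Li⁺]^3[PO₄³⁻] = [PO₄³⁻](5.1×10⁻³)^3
[PO₄³⁻] = 7.8×10⁻⁹ / (5.1×10⁻³)^3 = 5.9×10⁻²
[PO₄³⁻] = 5.9×10⁻² M

5.9×10⁻² M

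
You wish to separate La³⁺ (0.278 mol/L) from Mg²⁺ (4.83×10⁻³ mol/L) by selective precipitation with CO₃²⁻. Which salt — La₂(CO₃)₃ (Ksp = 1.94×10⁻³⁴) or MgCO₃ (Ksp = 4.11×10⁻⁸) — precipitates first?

La₂(CO₃)₃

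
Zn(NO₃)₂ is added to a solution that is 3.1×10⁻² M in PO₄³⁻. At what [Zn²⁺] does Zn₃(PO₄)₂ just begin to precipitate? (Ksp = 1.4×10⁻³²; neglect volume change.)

2.4×10⁻¹⁰ M

The threshold for precipitation is Q = Ksp.
Zn₃(PO₄)₂(s) ⇌ 3 Zn²⁺(aq) + 2 PO₄³⁻(aq)
Ksp = [Zn²⁺]^3[PO₄³⁻]^2 = [Zn²⁺]^3(3.1×10⁻²)^2
[Zn²⁺]^3 = 1.4×10⁻³² / (3.1×10⁻²)^2 = 1.5×10⁻²⁹
[Zn²⁺] = 2.4×10⁻¹⁰ M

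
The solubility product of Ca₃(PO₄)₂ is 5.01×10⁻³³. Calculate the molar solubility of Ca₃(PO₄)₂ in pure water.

Ca₃(PO₄)₂(s) ⇌ 3 Ca²⁺(aq) + 2 PO₄³⁻(aq)
For each mole of Ca₃(PO₄)₂ that dissolves per liter, [Ca²⁺] = 3s and [PO₄³⁻] = 2s; let s denote this solubility.
Ksp = [Ca²⁺]^3[PO₄³⁻]^2 = (3s)^3 · (2s)^2 = 108s^5
108s^5 = 5.01×10⁻³³  ⇒  s^5 = 4.64×10⁻³⁵
Taking the 5th root, s = 1.36×10⁻⁷ M.

1.36×10⁻⁷ M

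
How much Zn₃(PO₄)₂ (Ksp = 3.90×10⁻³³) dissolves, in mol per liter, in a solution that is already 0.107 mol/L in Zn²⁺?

8.92×10⁻¹⁶ M

Zn₃(PO₄)₂(s) ⇌ 3 Zn²⁺(aq) + 2 PO₄³⁻(aq)
With Zn²⁺ already at 0.107 mol/L and s small, take [Zn²⁺] ≈ 0.107 mol/L and [PO₄³⁻] = 2s.
Ksp = [Zn²⁺]^3[PO₄³⁻]^2 = (0.107)^3(2s)^2
(2s)^2 = 3.90×10⁻³³ / (0.107)^3 = 3.18×10⁻³⁰
s = 8.92×10⁻¹⁶ mol/L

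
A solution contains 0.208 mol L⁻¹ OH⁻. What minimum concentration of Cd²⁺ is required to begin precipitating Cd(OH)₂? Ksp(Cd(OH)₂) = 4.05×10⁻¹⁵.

9.36×10⁻¹⁴ M

A salt starts to precipitate once the ion product Q reaches its Ksp.
Cd(OH)₂(s) ⇌ Cd²⁺(aq) + 2 OH⁻(aq)
Ksp = [Cd²⁺][OH⁻]^2 = [Cd²⁺](0.208)^2
[Cd²⁺] = 4.05×10⁻¹⁵ / (0.208)^2 = 9.36×10⁻¹⁴
[Cd²⁺] = 9.36×10⁻¹⁴ mol L⁻¹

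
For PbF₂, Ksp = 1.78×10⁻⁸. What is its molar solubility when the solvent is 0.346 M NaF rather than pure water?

1.49×10⁻⁷ M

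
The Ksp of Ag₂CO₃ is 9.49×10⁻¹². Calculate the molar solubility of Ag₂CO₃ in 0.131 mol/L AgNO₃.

5.53×10⁻¹⁰ M

Ag₂CO₃(s) ⇌ 2 Ag⁺(aq) + CO₃²⁻(aq)
Let s be the solubility of Ag₂CO₃ here. The common ion gives [Ag⁺] ≈ 0.131 mol/L, and [CO₃²⁻] = s.
Ksp = [Ag⁺]^2[CO₃²⁻] = (0.131)^2s
s = 9.49×10⁻¹² / (0.131)^2 = 5.53×10⁻¹⁰
s = 5.53×10⁻¹⁰ mol/L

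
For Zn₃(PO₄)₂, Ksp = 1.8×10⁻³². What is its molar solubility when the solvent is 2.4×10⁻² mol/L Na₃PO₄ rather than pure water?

Zn₃(PO₄)₂(s) ⇌ 3 Zn²⁺(aq) + 2 PO₄³⁻(aq)
With PO₄³⁻ already at 2.4×10⁻² mol/L and s small, take [PO₄³⁻] ≈ 2.4×10⁻² mol/L and [Zn²⁺] = 3s.
Ksp = [Zn²⁺]^3[PO₄³⁻]^2 = (3s)^3(2.4×10⁻²)^2
(3s)^3 = 1.8×10⁻³² / (2.4×10⁻²)^2 = 3.1×10⁻²⁹
s = 1.0×10⁻¹⁰ mol/L

1.0×10⁻¹⁰ M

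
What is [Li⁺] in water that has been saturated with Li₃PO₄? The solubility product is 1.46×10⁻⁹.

8.14×10⁻³ M

Li₃PO₄(s) ⇌ 3 Li⁺(aq) + PO₄³⁻(aq)
Call the molar solubility s, so that [Li⁺] = 3s and [PO₄³⁻] = s.
Ksp = [Li⁺]^3[PO₄³⁻] = (3s)^3 · s = 27s^4 = 1.46×10⁻⁹
s = 2.71×10⁻³ mol L⁻¹
[Li⁺] = 3s = 8.14×10⁻³ mol L⁻¹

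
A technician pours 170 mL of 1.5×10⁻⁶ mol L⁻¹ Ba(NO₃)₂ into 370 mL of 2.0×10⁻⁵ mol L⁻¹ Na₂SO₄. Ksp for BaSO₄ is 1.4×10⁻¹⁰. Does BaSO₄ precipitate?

Total volume after mixing = 170 + 370 = 540 mL.
[Ba²⁺] = (1.5×10⁻⁶)(170)/540 = 4.7×10⁻⁷ mol L⁻¹
[SO₄²⁻] = (2.0×10⁻⁵)(370)/540 = 1.4×10⁻⁵ mol L⁻¹
Q = [Ba²⁺][SO₄²⁻] = 6.5×10⁻¹²
Q < Ksp (6.5×10⁻¹² vs 1.4×10⁻¹⁰); the solution remains unsaturated and no precipitate forms.

No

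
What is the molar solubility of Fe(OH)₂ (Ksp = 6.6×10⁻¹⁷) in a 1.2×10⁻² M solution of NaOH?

Fe(OH)₂(s) ⇌ Fe²⁺(aq) + 2 OH⁻(aq)
The solution already contains OH⁻ at 1.2×10⁻² M. Let s be the molar solubility of Fe(OH)₂.
[OH⁻] ≈ 1.2×10⁻² M (common ion dominates); [Fe²⁺] = s.
Ksp = [Fe²⁺][OH⁻]^2 = s(1.2×10⁻²)^2
s = 6.6×10⁻¹⁷ / (1.2×10⁻²)^2 = 4.6×10⁻¹³
s = 4.6×10⁻¹³ M

4.6×10⁻¹³ M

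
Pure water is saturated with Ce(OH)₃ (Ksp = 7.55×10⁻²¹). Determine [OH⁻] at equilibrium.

Ce(OH)₃(s) ⇌ Ce³⁺(aq) + 3 OH⁻(aq)
Let s be the molar solubility. Then [Ce³⁺] = s and [OH⁻] = 3s.
Ksp = [Ce³⁺][OH⁻]^3 = s · (3s)^3 = 27s^4 = 7.55×10⁻²¹
s = 4.09×10⁻⁶ M
[OH⁻] = 3s = 1.23×10⁻⁵ M

1.23×10⁻⁵ M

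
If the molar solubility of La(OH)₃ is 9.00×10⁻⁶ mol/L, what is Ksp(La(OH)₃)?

Ksp = 1.77×10⁻¹⁹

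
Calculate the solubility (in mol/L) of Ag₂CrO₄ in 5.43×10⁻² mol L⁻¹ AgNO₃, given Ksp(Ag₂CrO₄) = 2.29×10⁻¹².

7.77×10⁻¹⁰ M

Ag₂CrO₄(s) ⇌ 2 Ag⁺(aq) + CrO₄²⁻(aq)
With Ag⁺ already at 5.43×10⁻² mol L⁻¹ and s small, take [Ag⁺] ≈ 5.43×10⁻² mol L⁻¹ and [CrO₄²⁻] = s.
Ksp = [Ag⁺]^2[CrO₄²⁻] = (5.43×10⁻²)^2s
s = 2.29×10⁻¹² / (5.43×10⁻²)^2 = 7.77×10⁻¹⁰
s = 7.77×10⁻¹⁰ mol L⁻¹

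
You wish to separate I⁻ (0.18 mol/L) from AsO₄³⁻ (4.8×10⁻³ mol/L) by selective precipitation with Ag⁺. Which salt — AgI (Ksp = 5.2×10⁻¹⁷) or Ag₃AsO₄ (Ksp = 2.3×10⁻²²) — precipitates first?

AgI

Each salt precipitates once Q = Ksp for that salt.
For AgI: [Ag⁺] = (Ksp/[I⁻]) = 2.9×10⁻¹⁶ mol/L
For Ag₃AsO₄: [Ag⁺] = (Ksp/[AsO₄³⁻])^(1/3) = 3.6×10⁻⁷ mol/L
Since AgI needs less Ag⁺ to reach saturation, it precipitates first.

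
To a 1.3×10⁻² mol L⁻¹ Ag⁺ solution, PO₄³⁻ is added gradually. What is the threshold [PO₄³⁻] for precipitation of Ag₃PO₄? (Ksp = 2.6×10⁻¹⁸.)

1.2×10⁻¹² M

Precipitation begins when Q = Ksp.
Ag₃PO₄(s) ⇌ 3 Ag⁺(aq) + PO₄³⁻(aq)
Ksp = [Ag⁺]^3[PO₄³⁻] = [PO₄³⁻](1.3×10⁻²)^3
[PO₄³⁻] = 2.6×10⁻¹⁸ / (1.3×10⁻²)^3 = 1.2×10⁻¹²
[PO₄³⁻] = 1.2×10⁻¹² mol L⁻¹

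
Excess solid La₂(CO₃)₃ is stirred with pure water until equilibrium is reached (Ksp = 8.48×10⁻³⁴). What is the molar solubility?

9.53×10⁻⁸ M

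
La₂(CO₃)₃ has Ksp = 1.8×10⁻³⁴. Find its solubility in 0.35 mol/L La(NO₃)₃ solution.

3.8×10⁻¹² M

La₂(CO₃)₃(s) ⇌ 2 La³⁺(aq) + 3 CO₃²⁻(aq)
La³⁺ is already present at 0.35 mol/L. If s mol/L of La₂(CO₃)₃ dissolves, [CO₃²⁻] = 3s while [La³⁺] ≈ 0.35 mol/L.
Ksp = [La³⁺]^2[CO₃²⁻]^3 = (0.35)^2(3s)^3
(3s)^3 = 1.8×10⁻³⁴ / (0.35)^2 = 1.5×10⁻³³
s = 3.8×10⁻¹² mol/L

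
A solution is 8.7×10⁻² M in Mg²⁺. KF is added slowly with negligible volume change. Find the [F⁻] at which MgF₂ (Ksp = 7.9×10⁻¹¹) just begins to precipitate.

Each salt precipitates once Q = Ksp for that salt.
MgF₂(s) ⇌ Mg²⁺(aq) + 2 F⁻(aq)
Ksp = [Mg²⁺][F⁻]^2 = [F⁻]^2(8.7×10⁻²)
[F⁻]^2 = 7.9×10⁻¹¹ / (8.7×10⁻²) = 9.1×10⁻¹⁰
[F⁻] = 3.0×10⁻⁵ M

3.0×10⁻⁵ M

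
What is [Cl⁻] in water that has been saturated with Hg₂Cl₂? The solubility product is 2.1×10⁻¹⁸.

Hg₂Cl₂(s) ⇌ Hg₂²⁺(aq) + 2 Cl⁻(aq)
Call the molar solubility s, so that [Hg₂²⁺] = s and [Cl⁻] = 2s.
Ksp = [Hg₂²⁺][Cl⁻]^2 = s · (2s)^2 = 4s^3 = 2.1×10⁻¹⁸
s = 8.1×10⁻⁷ mol/L
[Cl⁻] = 2s = 1.6×10⁻⁶ mol/L

1.6×10⁻⁶ M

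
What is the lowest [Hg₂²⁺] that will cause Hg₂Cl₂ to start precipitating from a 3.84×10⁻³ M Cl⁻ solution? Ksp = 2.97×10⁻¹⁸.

2.01×10⁻¹³ M

The threshold for precipitation is Q = Ksp.
Hg₂Cl₂(s) ⇌ Hg₂²⁺(aq) + 2 Cl⁻(aq)
Ksp = [Hg₂²⁺][Cl⁻]^2 = [Hg₂²⁺](3.84×10⁻³)^2
[Hg₂²⁺] = 2.97×10⁻¹⁸ / (3.84×10⁻³)^2 = 2.01×10⁻¹³
[Hg₂²⁺] = 2.01×10⁻¹³ M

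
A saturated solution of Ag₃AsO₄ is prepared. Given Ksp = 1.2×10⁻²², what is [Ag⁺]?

4.4×10⁻⁶ M

Ag₃AsO₄(s) ⇌ 3 Ag⁺(aq) + AsO₄³⁻(aq)
Let s be the molar solubility. Then [Ag⁺] = 3s and [AsO₄³⁻] = s.
Ksp = [Ag⁺]^3[AsO₄³⁻] = (3s)^3 · s = 27s^4 = 1.2×10⁻²²
s = 1.5×10⁻⁶ M
[Ag⁺] = 3s = 4.4×10⁻⁶ M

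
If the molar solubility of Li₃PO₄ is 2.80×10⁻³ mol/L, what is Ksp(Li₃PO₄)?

Li₃PO₄(s) ⇌ 3 Li⁺(aq) + PO₄³⁻(aq)
Let s be the molar solubility. Then [Li⁺] = 3s and [PO₄³⁻] = s.
Ksp = [Li⁺]^3[PO₄³⁻] = (3s)^3 · s = 27s^4
Ksp = 27 × (2.80×10⁻³)^4 = 1.66×10⁻⁹

Ksp = 1.66×10⁻⁹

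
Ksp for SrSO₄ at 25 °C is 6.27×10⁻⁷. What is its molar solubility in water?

7.92×10⁻⁴ M

SrSO₄(s) ⇌ Sr²⁺(aq) + SO₄²⁻(aq)
With molar solubility s: [Sr²⁺] = s, [SO₄²⁻] = s.
Ksp = [Sr²⁺][SO₄²⁻] = s · s = s^2
s^2 = 6.27×10⁻⁷
s = 7.92×10⁻⁴ M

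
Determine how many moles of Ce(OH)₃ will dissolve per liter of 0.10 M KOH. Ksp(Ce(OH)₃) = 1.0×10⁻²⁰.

Ce(OH)₃(s) ⇌ Ce³⁺(aq) + 3 OH⁻(aq)
Let s be the solubility of Ce(OH)₃ here. The common ion gives [OH⁻] ≈ 0.10 M, and [Ce³⁺] = s.
Ksp = [Ce³⁺][OH⁻]^3 = s(0.10)^3
s = 1.0×10⁻²⁰ / (0.10)^3 = 1.0×10⁻¹⁷
s = 1.0×10⁻¹⁷ M

1.0×10⁻¹⁷ M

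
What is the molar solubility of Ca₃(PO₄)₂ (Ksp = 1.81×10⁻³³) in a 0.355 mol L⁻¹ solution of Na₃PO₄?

Ca₃(PO₄)₂(s) ⇌ 3 Ca²⁺(aq) + 2 PO₄³⁻(aq)
Let s be the solubility of Ca₃(PO₄)₂ here. The common ion gives [PO₄³⁻] ≈ 0.355 mol L⁻¹, and [Ca²⁺] = 3s.
Ksp = [Ca²⁺]^3[PO₄³⁻]^2 = (3s)^3(0.355)^2
(3s)^3 = 1.81×10⁻³³ / (0.355)^2 = 1.44×10⁻³²
s = 8.10×10⁻¹² mol L⁻¹

8.10×10⁻¹² M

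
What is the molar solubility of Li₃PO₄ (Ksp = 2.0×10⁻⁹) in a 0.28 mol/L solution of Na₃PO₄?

6.4×10⁻⁴ M

Li₃PO₄(s) ⇌ 3 Li⁺(aq) + PO₄³⁻(aq)
PO₄³⁻ is already present at 0.28 mol/L. If s mol/L of Li₃PO₄ dissolves, [Li⁺] = 3s while [PO₄³⁻] ≈ 0.28 mol/L.
Ksp = [Li⁺]^3[PO₄³⁻] = (3s)^3(0.28)
(3s)^3 = 2.0×10⁻⁹ / (0.28) = 7.1×10⁻⁹
s = 6.4×10⁻⁴ mol/L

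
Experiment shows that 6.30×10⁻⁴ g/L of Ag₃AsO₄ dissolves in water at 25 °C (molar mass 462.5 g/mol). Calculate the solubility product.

Ksp = 9.30×10⁻²³

Molar solubility s = (6.30×10⁻⁴ g/L) / (462.5 g/mol) = 1.3622×10⁻⁶ mol/L
Ag₃AsO₄(s) ⇌ 3 Ag⁺(aq) + AsO₄³⁻(aq)
For each mole of Ag₃AsO₄ that dissolves per liter, [Ag⁺] = 3s and [AsO₄³⁻] = s; let s denote this solubility.
Ksp = [Ag⁺]^3[AsO₄³⁻] = (3s)^3 · s = 27s^4
Ksp = 27 × (1.3622×10⁻⁶)^4 = 9.30×10⁻²³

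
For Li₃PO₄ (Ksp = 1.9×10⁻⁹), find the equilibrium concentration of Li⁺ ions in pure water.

8.7×10⁻³ M

Li₃PO₄(s) ⇌ 3 Li⁺(aq) + PO₄³⁻(aq)
With molar solubility s: [Li⁺] = 3s, [PO₄³⁻] = s.
Ksp = [Li⁺]^3[PO₄³⁻] = (3s)^3 · s = 27s^4 = 1.9×10⁻⁹
s = 2.9×10⁻³ mol L⁻¹
[Li⁺] = 3s = 8.7×10⁻³ mol L⁻¹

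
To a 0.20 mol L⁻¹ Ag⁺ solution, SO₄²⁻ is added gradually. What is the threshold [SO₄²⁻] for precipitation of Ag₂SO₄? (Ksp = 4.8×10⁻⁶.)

1.2×10⁻⁴ M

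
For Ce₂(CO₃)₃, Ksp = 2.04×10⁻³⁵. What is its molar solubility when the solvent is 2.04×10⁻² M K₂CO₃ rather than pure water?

Ce₂(CO₃)₃(s) ⇌ 2 Ce³⁺(aq) + 3 CO₃²⁻(aq)
CO₃²⁻ is already present at 2.04×10⁻² M. If s mol/L of Ce₂(CO₃)₃ dissolves, [Ce³⁺] = 2s while [CO₃²⁻] ≈ 2.04×10⁻² M.
Ksp = [Ce³⁺]^2[CO₃²⁻]^3 = (2s)^2(2.04×10⁻²)^3
(2s)^2 = 2.04×10⁻³⁵ / (2.04×10⁻²)^3 = 2.40×10⁻³⁰
s = 7.75×10⁻¹⁶ M

7.75×10⁻¹⁶ M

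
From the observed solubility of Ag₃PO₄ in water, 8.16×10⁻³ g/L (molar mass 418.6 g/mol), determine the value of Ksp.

Ksp = 3.90×10⁻¹⁸

s = (8.16×10⁻³ g L⁻¹)/(418.6 g mol⁻¹) = 1.9494×10⁻⁵ M
Ag₃PO₄(s) ⇌ 3 Ag⁺(aq) + PO₄³⁻(aq)
Call the molar solubility s, so that [Ag⁺] = 3s and [PO₄³⁻] = s.
Ksp = [Ag⁺]^3[PO₄³⁻] = (3s)^3 · s = 27s^4
Ksp = 27 × (1.9494×10⁻⁵)^4 = 3.90×10⁻¹⁸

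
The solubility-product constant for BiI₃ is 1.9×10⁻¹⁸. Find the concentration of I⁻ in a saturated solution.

BiI₃(s) ⇌ Bi³⁺(aq) + 3 I⁻(aq)
Let s be the molar solubility. Then [Bi³⁺] = s and [I⁻] = 3s.
Ksp = [Bi³⁺][I⁻]^3 = s · (3s)^3 = 27s^4 = 1.9×10⁻¹⁸
s = 1.6×10⁻⁵ mol L⁻¹
[I⁻] = 3s = 4.9×10⁻⁵ mol L⁻¹

4.9×10⁻⁵ M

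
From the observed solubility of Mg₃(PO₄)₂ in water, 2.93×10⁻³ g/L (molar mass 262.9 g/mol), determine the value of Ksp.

Ksp = 1.86×10⁻²³

Molar solubility s = (2.93×10⁻³ g/L) / (262.9 g/mol) = 1.1145×10⁻⁵ mol/L
Mg₃(PO₄)₂(s) ⇌ 3 Mg²⁺(aq) + 2 PO₄³⁻(aq)
If s mol/L of Mg₃(PO₄)₂ dissolves, [Mg²⁺] = 3s and [PO₄³⁻] = 2s.
Ksp = [Mg²⁺]^3[PO₄³⁻]^2 = (3s)^3 · (2s)^2 = 108s^5
Ksp = 108 × (1.1145×10⁻⁵)^5 = 1.86×10⁻²³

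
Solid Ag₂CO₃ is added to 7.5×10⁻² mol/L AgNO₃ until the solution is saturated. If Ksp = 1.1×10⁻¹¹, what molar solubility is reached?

Ag₂CO₃(s) ⇌ 2 Ag⁺(aq) + CO₃²⁻(aq)
Ag⁺ is already present at 7.5×10⁻² mol/L. If s mol/L of Ag₂CO₃ dissolves, [CO₃²⁻] = s while [Ag⁺] ≈ 7.5×10⁻² mol/L.
Ksp = [Ag⁺]^2[CO₃²⁻] = (7.5×10⁻²)^2s
s = 1.1×10⁻¹¹ / (7.5×10⁻²)^2 = 2.0×10⁻⁹
s = 2.0×10⁻⁹ mol/L

2.0×10⁻⁹ M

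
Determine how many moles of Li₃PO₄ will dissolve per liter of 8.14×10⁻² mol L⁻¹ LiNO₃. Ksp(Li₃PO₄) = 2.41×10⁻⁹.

Li₃PO₄(s) ⇌ 3 Li⁺(aq) + PO₄³⁻(aq)
Li⁺ is already present at 8.14×10⁻² mol L⁻¹. If s mol/L of Li₃PO₄ dissolves, [PO₄³⁻] = s while [Li⁺] ≈ 8.14×10⁻² mol L⁻¹.
Ksp = [Li⁺]^3[PO₄³⁻] = (8.14×10⁻²)^3s
s = 2.41×10⁻⁹ / (8.14×10⁻²)^3 = 4.47×10⁻⁶
s = 4.47×10⁻⁶ mol L⁻¹

4.47×10⁻⁶ M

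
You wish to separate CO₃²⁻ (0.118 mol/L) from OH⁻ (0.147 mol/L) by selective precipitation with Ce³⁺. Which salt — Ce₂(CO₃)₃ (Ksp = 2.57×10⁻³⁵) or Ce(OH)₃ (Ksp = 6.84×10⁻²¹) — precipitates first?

Ce(OH)₃

Precipitation begins when Q = Ksp.
For Ce₂(CO₃)₃: [Ce³⁺] = (Ksp/[CO₃²⁻]^3)^(1/2) = 1.25×10⁻¹⁶ mol/L
For Ce(OH)₃: [Ce³⁺] = (Ksp/[OH⁻]^3) = 2.15×10⁻¹⁸ mol/L
The smaller threshold [Ce³⁺] is reached first, so Ce(OH)₃ precipitates first.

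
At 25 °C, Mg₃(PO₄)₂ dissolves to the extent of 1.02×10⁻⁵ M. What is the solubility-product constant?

Mg₃(PO₄)₂(s) ⇌ 3 Mg²⁺(aq) + 2 PO₄³⁻(aq)
Call the molar solubility s, so that [Mg²⁺] = 3s and [PO₄³⁻] = 2s.
Ksp = [Mg²⁺]^3[PO₄³⁻]^2 = (3s)^3 · (2s)^2 = 108s^5
Ksp = 108 × (1.02×10⁻⁵)^5 = 1.19×10⁻²³

Ksp = 1.19×10⁻²³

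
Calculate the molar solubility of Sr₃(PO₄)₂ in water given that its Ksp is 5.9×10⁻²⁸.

1.4×10⁻⁶ M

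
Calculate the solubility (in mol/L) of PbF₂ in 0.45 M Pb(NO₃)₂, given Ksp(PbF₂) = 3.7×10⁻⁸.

1.4×10⁻⁴ M

PbF₂(s) ⇌ Pb²⁺(aq) + 2 F⁻(aq)
With Pb²⁺ already at 0.45 M and s small, take [Pb²⁺] ≈ 0.45 M and [F⁻] = 2s.
Ksp = [Pb²⁺][F⁻]^2 = (0.45)(2s)^2
(2s)^2 = 3.7×10⁻⁸ / (0.45) = 8.2×10⁻⁸
s = 1.4×10⁻⁴ M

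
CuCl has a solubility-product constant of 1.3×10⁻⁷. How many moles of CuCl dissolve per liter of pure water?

3.6×10⁻⁴ M

CuCl(s) ⇌ Cu⁺(aq) + Cl⁻(aq)
With molar solubility s: [Cu⁺] = s, [Cl⁻] = s.
Ksp = [Cu⁺][Cl⁻] = s · s = s^2
s^2 = 1.3×10⁻⁷
Taking the 2nd root, s = 3.6×10⁻⁴ mol/L.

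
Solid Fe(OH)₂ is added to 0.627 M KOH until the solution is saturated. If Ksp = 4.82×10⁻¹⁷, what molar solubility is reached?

Fe(OH)₂(s) ⇌ Fe²⁺(aq) + 2 OH⁻(aq)
OH⁻ is already present at 0.627 M. If s mol/L of Fe(OH)₂ dissolves, [Fe²⁺] = s while [OH⁻] ≈ 0.627 M.
Ksp = [Fe²⁺][OH⁻]^2 = s(0.627)^2
s = 4.82×10⁻¹⁷ / (0.627)^2 = 1.23×10⁻¹⁶
s = 1.23×10⁻¹⁶ M

1.23×10⁻¹⁶ M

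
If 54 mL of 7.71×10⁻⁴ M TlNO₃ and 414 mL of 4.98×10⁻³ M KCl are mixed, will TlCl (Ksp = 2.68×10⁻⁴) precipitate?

No

Total volume after mixing = 54 + 414 = 468 mL.
[Tl⁺] = (7.71×10⁻⁴)(54)/468 = 8.90×10⁻⁵ M
[Cl⁻] = (4.98×10⁻³)(414)/468 = 4.41×10⁻³ M
Q = [Tl⁺][Cl⁻] = 3.92×10⁻⁷
Since Q (3.92×10⁻⁷) is less than Ksp (2.68×10⁻⁴), no TlCl precipitates.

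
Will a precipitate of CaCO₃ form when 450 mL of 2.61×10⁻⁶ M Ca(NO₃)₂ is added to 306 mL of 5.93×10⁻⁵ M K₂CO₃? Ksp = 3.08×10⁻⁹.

No

The combined volume is 756 mL.
[Ca²⁺] = (2.61×10⁻⁶)(450)/756 = 1.55×10⁻⁶ M
[CO₃²⁻] = (5.93×10⁻⁵)(306)/756 = 2.40×10⁻⁵ M
Q = [Ca²⁺][CO₃²⁻] = 3.73×10⁻¹¹
Q < Ksp (3.73×10⁻¹¹ vs 3.08×10⁻⁹); the solution remains unsaturated and no precipitate forms.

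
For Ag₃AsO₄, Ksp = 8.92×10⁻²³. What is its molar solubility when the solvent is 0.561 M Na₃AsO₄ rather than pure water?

Ag₃AsO₄(s) ⇌ 3 Ag⁺(aq) + AsO₄³⁻(aq)
Let s be the solubility of Ag₃AsO₄ here. The common ion gives [AsO₄³⁻] ≈ 0.561 M, and [Ag⁺] = 3s.
Ksp = [Ag⁺]^3[AsO₄³⁻] = (3s)^3(0.561)
(3s)^3 = 8.92×10⁻²³ / (0.561) = 1.59×10⁻²²
s = 1.81×10⁻⁸ M

1.81×10⁻⁸ M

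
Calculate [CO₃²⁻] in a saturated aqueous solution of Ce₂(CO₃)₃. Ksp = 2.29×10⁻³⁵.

1.39×10⁻⁷ M

Ce₂(CO₃)₃(s) ⇌ 2 Ce³⁺(aq) + 3 CO₃²⁻(aq)
If s mol/L of Ce₂(CO₃)₃ dissolves, [Ce³⁺] = 2s and [CO₃²⁻] = 3s.
Ksp = [Ce³⁺]^2[CO₃²⁻]^3 = (2s)^2 · (3s)^3 = 108s^5 = 2.29×10⁻³⁵
s = 4.63×10⁻⁸ mol/L
[CO₃²⁻] = 3s = 1.39×10⁻⁷ mol/L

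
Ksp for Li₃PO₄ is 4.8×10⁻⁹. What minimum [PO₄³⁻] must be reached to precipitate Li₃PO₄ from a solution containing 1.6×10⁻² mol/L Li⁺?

Precipitation begins when Q = Ksp.
Li₃PO₄(s) ⇌ 3 Li⁺(aq) + PO₄³⁻(aq)
Ksp = [Li⁺]^3[PO₄³⁻] = [PO₄³⁻](1.6×10⁻²)^3
[PO₄³⁻] = 4.8×10⁻⁹ / (1.6×10⁻²)^3 = 1.2×10⁻³
[PO₄³⁻] = 1.2×10⁻³ mol/L

1.2×10⁻³ M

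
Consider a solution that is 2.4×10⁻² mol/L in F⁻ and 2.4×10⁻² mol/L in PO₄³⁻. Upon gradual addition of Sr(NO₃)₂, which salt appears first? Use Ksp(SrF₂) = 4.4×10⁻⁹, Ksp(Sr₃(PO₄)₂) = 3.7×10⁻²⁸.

The threshold for precipitation is Q = Ksp.
For SrF₂: [Sr²⁺] = (Ksp/[F⁻]^2) = 7.6×10⁻⁶ mol/L
For Sr₃(PO₄)₂: [Sr²⁺] = (Ksp/[PO₄³⁻]^2)^(1/3) = 8.6×10⁻⁹ mol/L
Sr₃(PO₄)₂ requires the lower [Sr²⁺], so it precipitates first.

Sr₃(PO₄)₂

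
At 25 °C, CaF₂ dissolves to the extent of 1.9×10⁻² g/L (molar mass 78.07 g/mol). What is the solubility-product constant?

Ksp = 5.8×10⁻¹¹

Convert to molarity: s = 1.9×10⁻² / 78.07 = 2.434×10⁻⁴ mol/L
CaF₂(s) ⇌ Ca²⁺(aq) + 2 F⁻(aq)
If s mol/L of CaF₂ dissolves, [Ca²⁺] = s and [F⁻] = 2s.
Ksp = [Ca²⁺][F⁻]^2 = s · (2s)^2 = 4s^3
Ksp = 4 × (2.434×10⁻⁴)^3 = 5.8×10⁻¹¹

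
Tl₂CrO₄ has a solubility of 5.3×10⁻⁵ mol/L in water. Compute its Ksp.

Ksp = 6.0×10⁻¹³

Tl₂CrO₄(s) ⇌ 2 Tl⁺(aq) + CrO₄²⁻(aq)
Let s be the molar solubility. Then [Tl⁺] = 2s and [CrO₄²⁻] = s.
Ksp = [Tl⁺]^2[CrO₄²⁻] = (2s)^2 · s = 4s^3
Ksp = 4 × (5.3×10⁻⁵)^3 = 6.0×10⁻¹³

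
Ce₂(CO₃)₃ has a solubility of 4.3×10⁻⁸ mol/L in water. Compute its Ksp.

Ksp = 1.6×10⁻³⁵

Ce₂(CO₃)₃(s) ⇌ 2 Ce³⁺(aq) + 3 CO₃²⁻(aq)
With molar solubility s: [Ce³⁺] = 2s, [CO₃²⁻] = 3s.
Ksp = [Ce³⁺]^2[CO₃²⁻]^3 = (2s)^2 · (3s)^3 = 108s^5
Ksp = 108 × (4.3×10⁻⁸)^5 = 1.6×10⁻³⁵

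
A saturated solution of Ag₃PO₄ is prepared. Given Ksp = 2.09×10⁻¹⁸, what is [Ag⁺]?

5.00×10⁻⁵ M

Ag₃PO₄(s) ⇌ 3 Ag⁺(aq) + PO₄³⁻(aq)
Let s be the molar solubility. Then [Ag⁺] = 3s and [PO₄³⁻] = s.
Ksp = [Ag⁺]^3[PO₄³⁻] = (3s)^3 · s = 27s^4 = 2.09×10⁻¹⁸
s = 1.67×10⁻⁵ mol L⁻¹
[Ag⁺] = 3s = 5.00×10⁻⁵ mol L⁻¹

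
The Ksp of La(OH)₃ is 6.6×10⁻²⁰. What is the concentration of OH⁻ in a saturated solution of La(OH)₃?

La(OH)₃(s) ⇌ La³⁺(aq) + 3 OH⁻(aq)
Call the molar solubility s, so that [La³⁺] = s and [OH⁻] = 3s.
Ksp = [La³⁺][OH⁻]^3 = s · (3s)^3 = 27s^4 = 6.6×10⁻²⁰
s = 7.0×10⁻⁶ mol L⁻¹
[OH⁻] = 3s = 2.1×10⁻⁵ mol L⁻¹

2.1×10⁻⁵ M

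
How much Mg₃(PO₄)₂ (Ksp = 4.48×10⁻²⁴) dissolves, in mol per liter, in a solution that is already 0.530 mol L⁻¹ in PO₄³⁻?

Mg₃(PO₄)₂(s) ⇌ 3 Mg²⁺(aq) + 2 PO₄³⁻(aq)
The solution already contains PO₄³⁻ at 0.530 mol L⁻¹. Let s be the molar solubility of Mg₃(PO₄)₂.
[PO₄³⁻] ≈ 0.530 mol L⁻¹ (common ion dominates); [Mg²⁺] = 3s.
Ksp = [Mg²⁺]^3[PO₄³⁻]^2 = (3s)^3(0.530)^2
(3s)^3 = 4.48×10⁻²⁴ / (0.530)^2 = 1.59×10⁻²³
s = 8.39×10⁻⁹ mol L⁻¹

8.39×10⁻⁹ M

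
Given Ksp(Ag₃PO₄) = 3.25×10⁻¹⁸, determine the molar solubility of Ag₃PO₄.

1.86×10⁻⁵ M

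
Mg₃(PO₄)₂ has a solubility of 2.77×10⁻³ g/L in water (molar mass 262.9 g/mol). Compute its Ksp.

Ksp = 1.40×10⁻²³

Convert to molarity: s = 2.77×10⁻³ / 262.9 = 1.0536×10⁻⁵ mol/L
Mg₃(PO₄)₂(s) ⇌ 3 Mg²⁺(aq) + 2 PO₄³⁻(aq)
With molar solubility s: [Mg²⁺] = 3s, [PO₄³⁻] = 2s.
Ksp = [Mg²⁺]^3[PO₄³⁻]^2 = (3s)^3 · (2s)^2 = 108s^5
Ksp = 108 × (1.0536×10⁻⁵)^5 = 1.40×10⁻²³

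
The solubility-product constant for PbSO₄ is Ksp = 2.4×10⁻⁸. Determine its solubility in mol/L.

PbSO₄(s) ⇌ Pb²⁺(aq) + SO₄²⁻(aq)
If s mol/L of PbSO₄ dissolves, [Pb²⁺] = s and [SO₄²⁻] = s.
Ksp = [Pb²⁺][SO₄²⁻] = s · s = s^2
s^2 = 2.4×10⁻⁸
s = (2.4×10⁻⁸)^(1/2) = 1.5×10⁻⁴ mol L⁻¹

1.5×10⁻⁴ M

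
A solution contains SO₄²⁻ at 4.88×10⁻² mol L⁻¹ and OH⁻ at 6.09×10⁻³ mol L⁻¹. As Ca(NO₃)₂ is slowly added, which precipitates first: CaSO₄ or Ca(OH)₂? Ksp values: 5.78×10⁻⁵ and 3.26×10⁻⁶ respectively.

CaSO₄

Precipitation begins when Q = Ksp.
For CaSO₄: [Ca²⁺] = (Ksp/[SO₄²⁻]) = 1.18×10⁻³ mol L⁻¹
For Ca(OH)₂: [Ca²⁺] = (Ksp/[OH⁻]^2) = 8.79×10⁻² mol L⁻¹
Since CaSO₄ needs less Ca²⁺ to reach saturation, it precipitates first.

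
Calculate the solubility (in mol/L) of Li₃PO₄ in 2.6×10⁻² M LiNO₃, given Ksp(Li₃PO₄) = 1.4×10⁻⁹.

8.0×10⁻⁵ M

Li₃PO₄(s) ⇌ 3 Li⁺(aq) + PO₄³⁻(aq)
Li⁺ is already present at 2.6×10⁻² M. If s mol/L of Li₃PO₄ dissolves, [PO₄³⁻] = s while [Li⁺] ≈ 2.6×10⁻² M.
Ksp = [Li⁺]^3[PO₄³⁻] = (2.6×10⁻²)^3s
s = 1.4×10⁻⁹ / (2.6×10⁻²)^3 = 8.0×10⁻⁵
s = 8.0×10⁻⁵ M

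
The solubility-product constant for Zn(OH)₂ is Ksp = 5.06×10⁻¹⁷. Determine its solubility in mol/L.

Zn(OH)₂(s) ⇌ Zn²⁺(aq) + 2 OH⁻(aq)
Call the molar solubility s, so that [Zn²⁺] = s and [OH⁻] = 2s.
Ksp = [Zn²⁺][OH⁻]^2 = s · (2s)^2 = 4s^3
4s^3 = 5.06×10⁻¹⁷  ⇒  s^3 = 1.27×10⁻¹⁷
Taking the 3rd root, s = 2.33×10⁻⁶ M.

2.33×10⁻⁶ M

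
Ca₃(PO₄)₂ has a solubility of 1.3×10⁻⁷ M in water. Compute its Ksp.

Ca₃(PO₄)₂(s) ⇌ 3 Ca²⁺(aq) + 2 PO₄³⁻(aq)
With molar solubility s: [Ca²⁺] = 3s, [PO₄³⁻] = 2s.
Ksp = [Ca²⁺]^3[PO₄³⁻]^2 = (3s)^3 · (2s)^2 = 108s^5
Ksp = 108 × (1.3×10⁻⁷)^5 = 4.0×10⁻³³

Ksp = 4.0×10⁻³³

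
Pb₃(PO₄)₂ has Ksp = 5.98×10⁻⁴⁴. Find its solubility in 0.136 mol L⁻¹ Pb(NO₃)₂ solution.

Pb₃(PO₄)₂(s) ⇌ 3 Pb²⁺(aq) + 2 PO₄³⁻(aq)
Pb²⁺ is already present at 0.136 mol L⁻¹. If s mol/L of Pb₃(PO₄)₂ dissolves, [PO₄³⁻] = 2s while [Pb²⁺] ≈ 0.136 mol L⁻¹.
Ksp = [Pb²⁺]^3[PO₄³⁻]^2 = (0.136)^3(2s)^2
(2s)^2 = 5.98×10⁻⁴⁴ / (0.136)^3 = 2.38×10⁻⁴¹
s = 2.44×10⁻²¹ mol L⁻¹

2.44×10⁻²¹ M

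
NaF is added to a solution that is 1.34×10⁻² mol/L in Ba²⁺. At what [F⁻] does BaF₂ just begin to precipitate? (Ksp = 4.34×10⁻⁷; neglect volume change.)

Each salt precipitates once Q = Ksp for that salt.
BaF₂(s) ⇌ Ba²⁺(aq) + 2 F⁻(aq)
Ksp = [Ba²⁺][F⁻]^2 = [F⁻]^2(1.34×10⁻²)
[F⁻]^2 = 4.34×10⁻⁷ / (1.34×10⁻²) = 3.24×10⁻⁵
[F⁻] = 5.69×10⁻³ mol/L

5.69×10⁻³ M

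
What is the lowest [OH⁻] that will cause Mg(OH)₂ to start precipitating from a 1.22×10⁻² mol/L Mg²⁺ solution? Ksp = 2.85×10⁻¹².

Precipitation begins when Q = Ksp.
Mg(OH)₂(s) ⇌ Mg²⁺(aq) + 2 OH⁻(aq)
Ksp = [Mg²⁺][OH⁻]^2 = [OH⁻]^2(1.22×10⁻²)
[OH⁻]^2 = 2.85×10⁻¹² / (1.22×10⁻²) = 2.34×10⁻¹⁰
[OH⁻] = 1.53×10⁻⁵ mol/L

1.53×10⁻⁵ M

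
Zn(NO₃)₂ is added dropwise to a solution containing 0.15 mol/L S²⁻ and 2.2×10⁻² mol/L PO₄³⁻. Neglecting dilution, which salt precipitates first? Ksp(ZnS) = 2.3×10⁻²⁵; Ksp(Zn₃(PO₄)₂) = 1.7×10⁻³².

A salt starts to precipitate once the ion product Q reaches its Ksp.
For ZnS: [Zn²⁺] = (Ksp/[S²⁻]) = 1.5×10⁻²⁴ mol/L
For Zn₃(PO₄)₂: [Zn²⁺] = (Ksp/[PO₄³⁻]^2)^(1/3) = 3.3×10⁻¹⁰ mol/L
Since ZnS needs less Zn²⁺ to reach saturation, it precipitates first.

ZnS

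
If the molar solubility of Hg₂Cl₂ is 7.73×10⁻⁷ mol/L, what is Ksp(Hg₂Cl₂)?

Hg₂Cl₂(s) ⇌ Hg₂²⁺(aq) + 2 Cl⁻(aq)
For each mole of Hg₂Cl₂ that dissolves per liter, [Hg₂²⁺] = s and [Cl⁻] = 2s; let s denote this solubility.
Ksp = [Hg₂²⁺][Cl⁻]^2 = s · (2s)^2 = 4s^3
Ksp = 4 × (7.73×10⁻⁷)^3 = 1.85×10⁻¹⁸

Ksp = 1.85×10⁻¹⁸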